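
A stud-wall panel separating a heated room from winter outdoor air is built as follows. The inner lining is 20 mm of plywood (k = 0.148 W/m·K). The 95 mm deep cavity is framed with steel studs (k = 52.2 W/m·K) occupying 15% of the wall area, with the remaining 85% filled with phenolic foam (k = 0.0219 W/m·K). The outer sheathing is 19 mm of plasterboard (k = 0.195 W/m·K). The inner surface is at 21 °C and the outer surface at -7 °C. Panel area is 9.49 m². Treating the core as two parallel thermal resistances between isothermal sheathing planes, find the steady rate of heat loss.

Sheathing layers in series; stud and cavity paths in parallel between them.
R_inner = 0.02/(0.148×9.49) = 0.01424 K/W
R_stud  = 0.095/(52.2×0.15×9.49) = 0.001278 K/W
R_cav   = 0.095/(0.0219×0.85×9.49) = 0.5378 K/W
1/R_core = 1/R_stud + 1/R_cav → R_core = 0.001275 K/W
R_outer = 0.019/(0.195×9.49) = 0.01027 K/W
R_total = 0.02578 K/W
Q = ΔT/R_total = 28/0.02578

Q ≈ 1090 W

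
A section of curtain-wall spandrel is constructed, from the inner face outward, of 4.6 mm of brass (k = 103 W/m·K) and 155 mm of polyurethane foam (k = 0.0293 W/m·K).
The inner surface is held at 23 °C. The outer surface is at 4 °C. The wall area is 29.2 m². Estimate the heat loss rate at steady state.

Q ≈ 105 W

Using the resistance-network approach (series):
R_brass = L/(kA) = 0.0046/(103×29.2) = 1.529×10^-6 K/W
R_polyurethane foam = L/(kA) = 0.155/(0.0293×29.2) = 0.1812 K/W
R_total = 0.1812 K/W
Q = ΔT / R_total = 19 / 0.1812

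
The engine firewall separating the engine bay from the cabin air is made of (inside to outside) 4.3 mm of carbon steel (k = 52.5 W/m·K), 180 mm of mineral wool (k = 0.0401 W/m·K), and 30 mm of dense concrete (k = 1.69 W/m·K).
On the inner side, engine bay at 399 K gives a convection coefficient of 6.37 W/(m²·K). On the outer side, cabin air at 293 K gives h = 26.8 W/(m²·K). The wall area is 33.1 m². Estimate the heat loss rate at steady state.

Q ≈ 746 W

Thermal resistances in series:
R_inner film = 1/(h_i·A) = 1/(6.37×33.1) = 0.004743 K/W
R_carbon steel = L/(kA) = 0.0043/(52.5×33.1) = 2.474×10^-6 K/W
R_mineral wool = L/(kA) = 0.18/(0.0401×33.1) = 0.1356 K/W
R_dense concrete = L/(kA) = 0.03/(1.69×33.1) = 5.363×10^-4 K/W
R_outer film = 1/(h_o·A) = 1/(26.8×33.1) = 0.001127 K/W
R_total = 0.142 K/W
Q = ΔT / R_total = 106 / 0.142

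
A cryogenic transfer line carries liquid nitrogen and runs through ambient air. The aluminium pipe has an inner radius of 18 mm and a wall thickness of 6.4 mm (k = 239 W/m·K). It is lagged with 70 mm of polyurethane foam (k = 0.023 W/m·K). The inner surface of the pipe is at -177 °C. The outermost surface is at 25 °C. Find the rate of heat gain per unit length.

Cylindrical conduction, so R = ln(r₂/r₁)/(2πkL) per layer, in series:
R_aluminium pipe wall = ln(24.4/18)/(2π×239×1) = 2.026×10^-4 K/W
R_polyurethane foam = ln(94.4/24.4)/(2π×0.023×1) = 9.362 K/W
R_total = 9.362 K/W
Q = ΔT/R_total = 202/9.362

q′ ≈ 21.6 W/m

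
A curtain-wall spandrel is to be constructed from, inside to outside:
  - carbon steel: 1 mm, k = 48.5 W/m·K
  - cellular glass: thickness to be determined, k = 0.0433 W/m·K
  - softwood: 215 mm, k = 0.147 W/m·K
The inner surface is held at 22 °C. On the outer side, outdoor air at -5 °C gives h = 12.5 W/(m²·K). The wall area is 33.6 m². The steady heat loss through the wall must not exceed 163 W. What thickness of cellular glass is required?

L ≈ 174 mm

Thermal resistances in series:
R_carbon steel = L/(kA) = 0.001/(48.5×33.6) = 6.136×10^-7 K/W
R_softwood = L/(kA) = 0.215/(0.147×33.6) = 0.04353 K/W
R_outer film = 1/(h_o·A) = 1/(12.5×33.6) = 0.002381 K/W
Sum of the known resistances R_other = 0.04591 K/W
Required total resistance R_tot = ΔT/Q_allow = 27/163 = 0.1656 K/W
R_cellular glass = R_tot − R_other = 0.1197 K/W
L = R·k·A = 0.1197×0.0433×33.6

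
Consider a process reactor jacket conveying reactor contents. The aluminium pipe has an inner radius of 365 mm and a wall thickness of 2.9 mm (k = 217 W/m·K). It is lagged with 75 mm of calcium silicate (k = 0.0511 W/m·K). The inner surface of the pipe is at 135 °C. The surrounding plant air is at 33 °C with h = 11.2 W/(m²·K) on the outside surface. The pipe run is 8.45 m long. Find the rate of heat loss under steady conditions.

Radial resistances (cylindrical: R_cond = ln(r_o/r_i)/(2πkL), R_conv = 1/(h·2πrL)):
R_aluminium pipe wall = ln(367.9/365)/(2π×217×8.45) = 6.869×10^-7 K/W
R_calcium silicate = ln(442.9/367.9)/(2π×0.0511×8.45) = 0.06839 K/W
R_outer film = 1/(h_o·2πr_oL) = 1/(11.2×2π×0.4429×8.45) = 0.003797 K/W
R_total = 0.07218 K/W
Q = ΔT/R_total = 102/0.07218

Q ≈ 1410 W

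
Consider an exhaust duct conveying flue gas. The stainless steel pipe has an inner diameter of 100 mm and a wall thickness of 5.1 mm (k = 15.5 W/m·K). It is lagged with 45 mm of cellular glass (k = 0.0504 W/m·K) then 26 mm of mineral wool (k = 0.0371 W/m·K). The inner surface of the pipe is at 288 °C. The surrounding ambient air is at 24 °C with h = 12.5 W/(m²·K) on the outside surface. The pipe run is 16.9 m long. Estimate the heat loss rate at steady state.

Q ≈ 1500 W

For a radial system each layer contributes R = ln(r_out/r_in)/(2πkL); films add R = 1/(hA).
R_stainless steel pipe wall = ln(55.1/50)/(2π×15.5×16.9) = 5.901×10^-5 K/W
R_cellular glass = ln(100.1/55.1)/(2π×0.0504×16.9) = 0.1116 K/W
R_mineral wool = ln(126.1/100.1)/(2π×0.0371×16.9) = 0.05861 K/W
R_outer film = 1/(h_o·2πr_oL) = 1/(12.5×2π×0.1261×16.9) = 0.005975 K/W
R_total = 0.1762 K/W
Q = ΔT/R_total = 264/0.1762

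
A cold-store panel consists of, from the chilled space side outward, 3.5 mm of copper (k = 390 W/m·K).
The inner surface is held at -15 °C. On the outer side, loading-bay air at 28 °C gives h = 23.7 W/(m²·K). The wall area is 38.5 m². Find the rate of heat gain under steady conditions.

Q ≈ 39200 W

Model the wall as resistances in series:
R_copper = L/(kA) = 0.0035/(390×38.5) = 2.331×10^-7 K/W
R_outer film = 1/(h_o·A) = 1/(23.7×38.5) = 0.001096 K/W
R_total = 0.001096 K/W
Q = ΔT / R_total = 43 / 0.001096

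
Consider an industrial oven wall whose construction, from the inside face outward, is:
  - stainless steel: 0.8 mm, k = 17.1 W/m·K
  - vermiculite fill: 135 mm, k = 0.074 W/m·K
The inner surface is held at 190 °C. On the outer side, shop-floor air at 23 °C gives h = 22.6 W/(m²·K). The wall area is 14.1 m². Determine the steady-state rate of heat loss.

Model the wall as resistances in series:
R_stainless steel = L/(kA) = 0.0008/(17.1×14.1) = 3.318×10^-6 K/W
R_vermiculite fill = L/(kA) = 0.135/(0.074×14.1) = 0.1294 K/W
R_outer film = 1/(h_o·A) = 1/(22.6×14.1) = 0.003138 K/W
R_total = 0.1325 K/W
Q = ΔT / R_total = 167 / 0.1325

Q ≈ 1260 W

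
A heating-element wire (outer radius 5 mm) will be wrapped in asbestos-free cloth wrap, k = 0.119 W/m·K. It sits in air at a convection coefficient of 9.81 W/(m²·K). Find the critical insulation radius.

For a cylinder r_cr = k/h = 0.119/9.81
r_cr = 12.1 mm; since the bare radius (5 mm) is below r_cr, adding a thin layer of insulation will *increase* heat loss.

r_cr ≈ 12.1 mm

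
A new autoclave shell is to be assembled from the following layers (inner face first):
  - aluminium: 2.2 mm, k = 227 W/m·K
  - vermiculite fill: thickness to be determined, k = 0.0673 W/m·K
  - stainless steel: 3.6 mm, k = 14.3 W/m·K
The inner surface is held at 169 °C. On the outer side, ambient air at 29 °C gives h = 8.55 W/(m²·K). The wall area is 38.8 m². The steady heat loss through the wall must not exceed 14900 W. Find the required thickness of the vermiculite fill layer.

L ≈ 16.6 mm

Model the wall as resistances in series:
R_aluminium = L/(kA) = 0.0022/(227×38.8) = 2.498×10^-7 K/W
R_stainless steel = L/(kA) = 0.0036/(14.3×38.8) = 6.488×10^-6 K/W
R_outer film = 1/(h_o·A) = 1/(8.55×38.8) = 0.003014 K/W
Sum of the known resistances R_other = 0.003021 K/W
Required total resistance R_tot = ΔT/Q_allow = 140/14900 = 0.009396 K/W
R_vermiculite fill = R_tot − R_other = 0.006375 K/W
L = R·k·A = 0.006375×0.0673×38.8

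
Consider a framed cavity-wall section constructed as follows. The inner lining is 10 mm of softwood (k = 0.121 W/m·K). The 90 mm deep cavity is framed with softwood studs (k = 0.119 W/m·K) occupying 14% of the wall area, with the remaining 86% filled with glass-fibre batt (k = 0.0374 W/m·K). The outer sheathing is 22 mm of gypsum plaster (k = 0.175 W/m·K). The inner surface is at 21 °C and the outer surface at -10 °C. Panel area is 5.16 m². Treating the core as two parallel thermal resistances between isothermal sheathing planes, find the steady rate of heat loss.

Q ≈ 78 W

Sheathing layers in series; stud and cavity paths in parallel between them.
R_inner = 0.01/(0.121×5.16) = 0.01602 K/W
R_stud  = 0.09/(0.119×0.14×5.16) = 1.047 K/W
R_cav   = 0.09/(0.0374×0.86×5.16) = 0.5423 K/W
1/R_core = 1/R_stud + 1/R_cav → R_core = 0.3572 K/W
R_outer = 0.022/(0.175×5.16) = 0.02436 K/W
R_total = 0.3976 K/W
Q = ΔT/R_total = 31/0.3976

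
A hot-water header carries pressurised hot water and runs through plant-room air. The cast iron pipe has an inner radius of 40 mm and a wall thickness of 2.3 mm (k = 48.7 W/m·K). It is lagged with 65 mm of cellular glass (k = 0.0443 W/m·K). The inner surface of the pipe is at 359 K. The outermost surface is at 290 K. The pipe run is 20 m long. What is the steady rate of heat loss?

Q ≈ 413 W

Treating each annulus and film as a series resistance:
R_cast iron pipe wall = ln(42.3/40)/(2π×48.7×20) = 9.135×10^-6 K/W
R_cellular glass = ln(107.3/42.3)/(2π×0.0443×20) = 0.1672 K/W
R_total = 0.1672 K/W
Q = ΔT/R_total = 69/0.1672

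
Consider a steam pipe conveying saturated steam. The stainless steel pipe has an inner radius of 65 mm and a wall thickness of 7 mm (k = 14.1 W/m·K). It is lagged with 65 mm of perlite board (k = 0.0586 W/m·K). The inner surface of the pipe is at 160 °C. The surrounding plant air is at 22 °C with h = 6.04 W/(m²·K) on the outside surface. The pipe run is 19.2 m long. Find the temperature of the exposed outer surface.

T ≈ 35.7 °C

Per-layer cylindrical resistances, series-summed:
R_stainless steel pipe wall = ln(72/65)/(2π×14.1×19.2) = 6.013×10^-5 K/W
R_perlite board = ln(137/72)/(2π×0.0586×19.2) = 0.091 K/W
R_outer film = 1/(h_o·2πr_oL) = 1/(6.04×2π×0.137×19.2) = 0.01002 K/W
R_total = 0.1011 K/W
Q = ΔT/R_total = 138/0.1011
Q = 1370 W
T_interface = T_inner − Q·ΣR(inner→interface) = 160 − 1370×0.09106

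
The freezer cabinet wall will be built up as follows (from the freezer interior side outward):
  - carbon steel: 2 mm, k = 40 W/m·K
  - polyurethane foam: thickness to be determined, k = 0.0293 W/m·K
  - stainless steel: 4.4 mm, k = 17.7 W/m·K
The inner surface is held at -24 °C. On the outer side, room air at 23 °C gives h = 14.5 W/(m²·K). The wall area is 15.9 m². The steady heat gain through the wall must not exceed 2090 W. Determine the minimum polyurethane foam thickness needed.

L ≈ 8.45 mm

Model the wall as resistances in series:
R_carbon steel = L/(kA) = 0.002/(40×15.9) = 3.145×10^-6 K/W
R_stainless steel = L/(kA) = 0.0044/(17.7×15.9) = 1.563×10^-5 K/W
R_outer film = 1/(h_o·A) = 1/(14.5×15.9) = 0.004337 K/W
Sum of the known resistances R_other = 0.004356 K/W
Required total resistance R_tot = ΔT/Q_allow = 47/2090 = 0.02249 K/W
R_polyurethane foam = R_tot − R_other = 0.01813 K/W
L = R·k·A = 0.01813×0.0293×15.9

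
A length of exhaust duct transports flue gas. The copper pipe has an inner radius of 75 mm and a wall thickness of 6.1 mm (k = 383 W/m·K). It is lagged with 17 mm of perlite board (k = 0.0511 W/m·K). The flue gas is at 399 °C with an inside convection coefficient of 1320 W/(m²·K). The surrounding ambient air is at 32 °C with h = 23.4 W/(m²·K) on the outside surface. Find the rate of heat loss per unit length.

q′ ≈ 553 W/m

Cylindrical conduction, so R = ln(r₂/r₁)/(2πkL) per layer, in series:
R_inner film = 1/(h_i·2πr₁L) = 1/(1320×2π×0.075×1) = 0.001608 K/W
R_copper pipe wall = ln(81.1/75)/(2π×383×1) = 3.249×10^-5 K/W
R_perlite board = ln(98.1/81.1)/(2π×0.0511×1) = 0.5927 K/W
R_outer film = 1/(h_o·2πr_oL) = 1/(23.4×2π×0.0981×1) = 0.06933 K/W
R_total = 0.6637 K/W
Q = ΔT/R_total = 367/0.6637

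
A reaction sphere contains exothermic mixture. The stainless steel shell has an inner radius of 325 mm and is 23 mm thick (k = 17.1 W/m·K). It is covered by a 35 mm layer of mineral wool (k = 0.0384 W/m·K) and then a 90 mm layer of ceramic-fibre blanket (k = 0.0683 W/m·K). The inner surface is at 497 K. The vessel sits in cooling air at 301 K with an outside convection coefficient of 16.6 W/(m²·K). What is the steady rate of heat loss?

Q ≈ 171 W

Radial (spherical) resistances in series:
R_stainless steel shell = (1/0.325 − 1/0.348)/(4π×17.1) = 9.464×10^-4 K/W
R_mineral wool = (1/0.348 − 1/0.383)/(4π×0.0384) = 0.5442 K/W
R_ceramic-fibre blanket = (1/0.383 − 1/0.473)/(4π×0.0683) = 0.5788 K/W
R_outer film = 1/(h·4πr_o²) = 1/(16.6×4π×0.473²) = 0.02143 K/W
R_total = 1.145 K/W
Q = ΔT/R_total = 196/1.145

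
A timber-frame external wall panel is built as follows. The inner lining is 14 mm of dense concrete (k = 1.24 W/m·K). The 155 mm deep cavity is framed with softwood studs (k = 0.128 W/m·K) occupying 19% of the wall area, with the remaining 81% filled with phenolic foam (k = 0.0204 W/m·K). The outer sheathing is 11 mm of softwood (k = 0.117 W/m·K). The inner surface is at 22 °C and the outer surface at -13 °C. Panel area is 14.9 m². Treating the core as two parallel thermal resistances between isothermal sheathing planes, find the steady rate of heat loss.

Q ≈ 134 W

Sheathing layers in series; stud and cavity paths in parallel between them.
R_inner = 0.014/(1.24×14.9) = 7.577×10^-4 K/W
R_stud  = 0.155/(0.128×0.19×14.9) = 0.4277 K/W
R_cav   = 0.155/(0.0204×0.81×14.9) = 0.6296 K/W
1/R_core = 1/R_stud + 1/R_cav → R_core = 0.2547 K/W
R_outer = 0.011/(0.117×14.9) = 0.00631 K/W
R_total = 0.2618 K/W
Q = ΔT/R_total = 35/0.2618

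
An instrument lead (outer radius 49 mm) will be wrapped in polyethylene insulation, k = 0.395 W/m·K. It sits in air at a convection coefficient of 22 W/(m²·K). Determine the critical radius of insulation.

For a cylinder r_cr = k/h = 0.395/22
r_cr = 18 mm; since the bare radius (49 mm) is above r_cr, any added insulation will reduce heat loss.

r_cr ≈ 18 mm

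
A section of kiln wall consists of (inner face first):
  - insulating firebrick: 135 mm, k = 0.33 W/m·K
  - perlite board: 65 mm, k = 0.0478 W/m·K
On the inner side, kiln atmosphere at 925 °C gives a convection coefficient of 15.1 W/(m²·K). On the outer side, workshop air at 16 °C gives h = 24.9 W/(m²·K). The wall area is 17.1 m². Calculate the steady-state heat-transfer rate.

Q ≈ 8290 W

Treating each layer as a thermal resistance in series:
R_inner film = 1/(h_i·A) = 1/(15.1×17.1) = 0.003873 K/W
R_insulating firebrick = L/(kA) = 0.135/(0.33×17.1) = 0.02392 K/W
R_perlite board = L/(kA) = 0.065/(0.0478×17.1) = 0.07952 K/W
R_outer film = 1/(h_o·A) = 1/(24.9×17.1) = 0.002349 K/W
R_total = 0.1097 K/W
Q = ΔT / R_total = 909 / 0.1097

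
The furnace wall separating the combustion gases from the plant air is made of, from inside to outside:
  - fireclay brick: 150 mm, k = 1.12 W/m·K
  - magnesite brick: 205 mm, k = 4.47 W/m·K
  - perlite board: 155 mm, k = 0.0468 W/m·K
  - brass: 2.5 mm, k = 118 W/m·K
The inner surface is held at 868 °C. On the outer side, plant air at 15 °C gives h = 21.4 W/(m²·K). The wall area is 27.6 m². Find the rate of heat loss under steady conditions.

Q ≈ 6650 W

Treating each layer as a thermal resistance in series:
R_fireclay brick = L/(kA) = 0.15/(1.12×27.6) = 0.004852 K/W
R_magnesite brick = L/(kA) = 0.205/(4.47×27.6) = 0.001662 K/W
R_perlite board = L/(kA) = 0.155/(0.0468×27.6) = 0.12 K/W
R_brass = L/(kA) = 0.0025/(118×27.6) = 7.676×10^-7 K/W
R_outer film = 1/(h_o·A) = 1/(21.4×27.6) = 0.001693 K/W
R_total = 0.1282 K/W
Q = ΔT / R_total = 853 / 0.1282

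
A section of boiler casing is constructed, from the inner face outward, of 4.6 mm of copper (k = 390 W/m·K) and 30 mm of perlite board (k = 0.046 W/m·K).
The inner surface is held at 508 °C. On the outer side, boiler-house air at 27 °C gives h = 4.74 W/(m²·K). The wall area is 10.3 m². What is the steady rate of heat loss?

Using the resistance-network approach (series):
R_copper = L/(kA) = 0.0046/(390×10.3) = 1.145×10^-6 K/W
R_perlite board = L/(kA) = 0.03/(0.046×10.3) = 0.06332 K/W
R_outer film = 1/(h_o·A) = 1/(4.74×10.3) = 0.02048 K/W
R_total = 0.0838 K/W
Q = ΔT / R_total = 481 / 0.0838

Q ≈ 5740 W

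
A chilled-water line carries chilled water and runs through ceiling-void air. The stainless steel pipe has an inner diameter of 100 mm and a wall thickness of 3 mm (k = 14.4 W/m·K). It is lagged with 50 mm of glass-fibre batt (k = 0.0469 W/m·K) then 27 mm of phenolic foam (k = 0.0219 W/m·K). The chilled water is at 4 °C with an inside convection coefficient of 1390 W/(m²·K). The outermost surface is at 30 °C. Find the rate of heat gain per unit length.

Treating each annulus and film as a series resistance:
R_inner film = 1/(h_i·2πr₁L) = 1/(1390×2π×0.05×1) = 0.00229 K/W
R_stainless steel pipe wall = ln(53/50)/(2π×14.4×1) = 6.44×10^-4 K/W
R_glass-fibre batt = ln(103/53)/(2π×0.0469×1) = 2.255 K/W
R_phenolic foam = ln(130/103)/(2π×0.0219×1) = 1.692 K/W
R_total = 3.95 K/W
Q = ΔT/R_total = 26/3.95

q′ ≈ 6.58 W/m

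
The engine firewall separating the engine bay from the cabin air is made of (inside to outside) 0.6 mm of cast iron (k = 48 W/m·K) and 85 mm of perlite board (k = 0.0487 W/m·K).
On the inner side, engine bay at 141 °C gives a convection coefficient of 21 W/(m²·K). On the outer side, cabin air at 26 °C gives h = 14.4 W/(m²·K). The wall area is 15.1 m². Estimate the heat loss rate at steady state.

Using the resistance-network approach (series):
R_inner film = 1/(h_i·A) = 1/(21×15.1) = 0.003154 K/W
R_cast iron = L/(kA) = 0.0006/(48×15.1) = 8.278×10^-7 K/W
R_perlite board = L/(kA) = 0.085/(0.0487×15.1) = 0.1156 K/W
R_outer film = 1/(h_o·A) = 1/(14.4×15.1) = 0.004599 K/W
R_total = 0.1233 K/W
Q = ΔT / R_total = 115 / 0.1233

Q ≈ 932 W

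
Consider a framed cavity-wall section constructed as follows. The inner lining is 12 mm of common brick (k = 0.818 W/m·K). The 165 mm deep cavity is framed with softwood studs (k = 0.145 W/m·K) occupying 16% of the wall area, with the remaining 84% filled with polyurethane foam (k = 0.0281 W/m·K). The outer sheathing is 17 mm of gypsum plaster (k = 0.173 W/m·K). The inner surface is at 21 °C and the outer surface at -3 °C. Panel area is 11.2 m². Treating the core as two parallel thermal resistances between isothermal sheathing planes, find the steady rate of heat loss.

Sheathing layers in series; stud and cavity paths in parallel between them.
R_inner = 0.012/(0.818×11.2) = 0.00131 K/W
R_stud  = 0.165/(0.145×0.16×11.2) = 0.635 K/W
R_cav   = 0.165/(0.0281×0.84×11.2) = 0.6241 K/W
1/R_core = 1/R_stud + 1/R_cav → R_core = 0.3148 K/W
R_outer = 0.017/(0.173×11.2) = 0.008774 K/W
R_total = 0.3248 K/W
Q = ΔT/R_total = 24/0.3248

Q ≈ 73.9 W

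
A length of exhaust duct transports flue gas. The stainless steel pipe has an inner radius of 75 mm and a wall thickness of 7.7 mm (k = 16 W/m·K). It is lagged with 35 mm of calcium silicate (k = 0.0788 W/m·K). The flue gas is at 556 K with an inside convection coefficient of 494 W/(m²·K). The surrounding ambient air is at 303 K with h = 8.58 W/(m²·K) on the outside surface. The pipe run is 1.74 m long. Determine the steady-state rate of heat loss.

Cylindrical conduction, so R = ln(r₂/r₁)/(2πkL) per layer, in series:
R_inner film = 1/(h_i·2πr₁L) = 1/(494×2π×0.075×1.74) = 0.002469 K/W
R_stainless steel pipe wall = ln(82.7/75)/(2π×16×1.74) = 5.587×10^-4 K/W
R_calcium silicate = ln(117.7/82.7)/(2π×0.0788×1.74) = 0.4097 K/W
R_outer film = 1/(h_o·2πr_oL) = 1/(8.58×2π×0.1177×1.74) = 0.09057 K/W
R_total = 0.5033 K/W
Q = ΔT/R_total = 253/0.5033

Q ≈ 503 W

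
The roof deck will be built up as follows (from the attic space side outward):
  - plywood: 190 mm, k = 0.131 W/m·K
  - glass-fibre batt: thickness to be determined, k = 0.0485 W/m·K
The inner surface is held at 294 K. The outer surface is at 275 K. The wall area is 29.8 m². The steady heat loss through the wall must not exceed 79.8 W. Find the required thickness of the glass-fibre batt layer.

L ≈ 274 mm

Thermal resistances in series:
R_plywood = L/(kA) = 0.19/(0.131×29.8) = 0.04867 K/W
Sum of the known resistances R_other = 0.04867 K/W
Required total resistance R_tot = ΔT/Q_allow = 19/79.8 = 0.2381 K/W
R_glass-fibre batt = R_tot − R_other = 0.1894 K/W
L = R·k·A = 0.1894×0.0485×29.8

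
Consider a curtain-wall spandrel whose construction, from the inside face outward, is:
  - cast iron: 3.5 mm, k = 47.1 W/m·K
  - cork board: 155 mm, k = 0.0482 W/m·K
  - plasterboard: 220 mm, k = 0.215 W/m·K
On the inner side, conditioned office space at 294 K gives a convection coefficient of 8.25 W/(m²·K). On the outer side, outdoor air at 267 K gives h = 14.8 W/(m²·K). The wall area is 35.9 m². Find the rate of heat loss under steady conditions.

Treating each layer as a thermal resistance in series:
R_inner film = 1/(h_i·A) = 1/(8.25×35.9) = 0.003376 K/W
R_cast iron = L/(kA) = 0.0035/(47.1×35.9) = 2.07×10^-6 K/W
R_cork board = L/(kA) = 0.155/(0.0482×35.9) = 0.08958 K/W
R_plasterboard = L/(kA) = 0.22/(0.215×35.9) = 0.0285 K/W
R_outer film = 1/(h_o·A) = 1/(14.8×35.9) = 0.001882 K/W
R_total = 0.1233 K/W
Q = ΔT / R_total = 27 / 0.1233

Q ≈ 219 W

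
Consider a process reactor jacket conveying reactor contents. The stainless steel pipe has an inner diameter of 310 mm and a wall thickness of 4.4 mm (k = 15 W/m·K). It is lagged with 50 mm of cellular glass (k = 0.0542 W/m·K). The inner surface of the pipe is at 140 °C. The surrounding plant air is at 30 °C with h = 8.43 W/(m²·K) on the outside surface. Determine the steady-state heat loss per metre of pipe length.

q′ ≈ 123 W/m

Treating each annulus and film as a series resistance:
R_stainless steel pipe wall = ln(159.4/155)/(2π×15×1) = 2.97×10^-4 K/W
R_cellular glass = ln(209.4/159.4)/(2π×0.0542×1) = 0.8011 K/W
R_outer film = 1/(h_o·2πr_oL) = 1/(8.43×2π×0.2094×1) = 0.09016 K/W
R_total = 0.8916 K/W
Q = ΔT/R_total = 110/0.8916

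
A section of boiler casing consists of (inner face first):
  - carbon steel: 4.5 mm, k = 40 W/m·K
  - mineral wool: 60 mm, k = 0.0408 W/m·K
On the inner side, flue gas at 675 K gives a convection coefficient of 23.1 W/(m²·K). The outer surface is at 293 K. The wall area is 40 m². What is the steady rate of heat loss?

Q ≈ 10100 W

Model the wall as resistances in series:
R_inner film = 1/(h_i·A) = 1/(23.1×40) = 0.001082 K/W
R_carbon steel = L/(kA) = 0.0045/(40×40) = 2.812×10^-6 K/W
R_mineral wool = L/(kA) = 0.06/(0.0408×40) = 0.03676 K/W
R_total = 0.03785 K/W
Q = ΔT / R_total = 382 / 0.03785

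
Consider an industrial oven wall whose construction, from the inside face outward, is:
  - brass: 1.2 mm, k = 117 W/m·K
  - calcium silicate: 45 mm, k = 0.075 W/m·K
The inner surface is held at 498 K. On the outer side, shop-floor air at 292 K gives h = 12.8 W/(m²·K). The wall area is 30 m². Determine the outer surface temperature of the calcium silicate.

Using the resistance-network approach (series):
R_brass = L/(kA) = 0.0012/(117×30) = 3.419×10^-7 K/W
R_calcium silicate = L/(kA) = 0.045/(0.075×30) = 0.02 K/W
R_outer film = 1/(h_o·A) = 1/(12.8×30) = 0.002604 K/W
R_total = 0.0226 K/W;  Q = ΔT/R_total = 206/0.0226 = 9113 W
T_interface = T_inner − Q·ΣR(inner→interface) = 498 − 9110×0.02

T ≈ 316 K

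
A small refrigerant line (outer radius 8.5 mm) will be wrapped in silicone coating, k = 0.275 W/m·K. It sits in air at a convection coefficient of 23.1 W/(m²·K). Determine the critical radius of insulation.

r_cr ≈ 11.9 mm

For a cylinder r_cr = k/h = 0.275/23.1
r_cr = 11.9 mm; since the bare radius (8.5 mm) is below r_cr, adding a thin layer of insulation will *increase* heat loss.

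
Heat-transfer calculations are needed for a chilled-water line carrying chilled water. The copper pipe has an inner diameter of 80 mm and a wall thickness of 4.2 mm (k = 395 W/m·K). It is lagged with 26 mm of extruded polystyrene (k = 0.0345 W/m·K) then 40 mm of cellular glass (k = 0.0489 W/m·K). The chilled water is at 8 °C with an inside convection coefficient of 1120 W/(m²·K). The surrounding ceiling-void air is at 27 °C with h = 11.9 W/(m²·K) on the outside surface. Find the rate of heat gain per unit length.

For a radial system each layer contributes R = ln(r_out/r_in)/(2πkL); films add R = 1/(hA).
R_inner film = 1/(h_i·2πr₁L) = 1/(1120×2π×0.04×1) = 0.003553 K/W
R_copper pipe wall = ln(44.2/40)/(2π×395×1) = 4.023×10^-5 K/W
R_extruded polystyrene = ln(70.2/44.2)/(2π×0.0345×1) = 2.134 K/W
R_cellular glass = ln(110.2/70.2)/(2π×0.0489×1) = 1.468 K/W
R_outer film = 1/(h_o·2πr_oL) = 1/(11.9×2π×0.1102×1) = 0.1214 K/W
R_total = 3.727 K/W
Q = ΔT/R_total = 19/3.727

q′ ≈ 5.1 W/m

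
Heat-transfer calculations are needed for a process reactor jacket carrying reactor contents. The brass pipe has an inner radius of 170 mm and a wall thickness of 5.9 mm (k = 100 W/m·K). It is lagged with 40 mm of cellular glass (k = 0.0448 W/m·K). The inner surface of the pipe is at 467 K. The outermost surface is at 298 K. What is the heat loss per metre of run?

Cylindrical conduction, so R = ln(r₂/r₁)/(2πkL) per layer, in series:
R_brass pipe wall = ln(175.9/170)/(2π×100×1) = 5.43×10^-5 K/W
R_cellular glass = ln(215.9/175.9)/(2π×0.0448×1) = 0.7279 K/W
R_total = 0.728 K/W
Q = ΔT/R_total = 169/0.728

q′ ≈ 232 W/m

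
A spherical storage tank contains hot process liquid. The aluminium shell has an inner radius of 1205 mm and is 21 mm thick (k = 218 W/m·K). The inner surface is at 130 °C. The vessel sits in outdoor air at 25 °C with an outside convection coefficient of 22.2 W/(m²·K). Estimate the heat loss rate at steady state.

Each spherical layer contributes R = (1/r_i − 1/r_o)/(4πk):
R_aluminium shell = (1/1.205 − 1/1.226)/(4π×218) = 5.189×10^-6 K/W
R_outer film = 1/(h·4πr_o²) = 1/(22.2×4π×1.226²) = 0.002385 K/W
R_total = 0.00239 K/W
Q = ΔT/R_total = 105/0.00239

Q ≈ 43900 W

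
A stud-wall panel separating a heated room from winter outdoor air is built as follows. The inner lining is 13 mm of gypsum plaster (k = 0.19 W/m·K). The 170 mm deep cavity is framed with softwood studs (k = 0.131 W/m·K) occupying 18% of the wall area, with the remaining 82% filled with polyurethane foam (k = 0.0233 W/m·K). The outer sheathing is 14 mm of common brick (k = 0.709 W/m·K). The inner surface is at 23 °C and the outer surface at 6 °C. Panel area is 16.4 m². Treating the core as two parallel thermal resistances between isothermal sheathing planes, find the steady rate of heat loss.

Q ≈ 68.5 W

Sheathing layers in series; stud and cavity paths in parallel between them.
R_inner = 0.013/(0.19×16.4) = 0.004172 K/W
R_stud  = 0.17/(0.131×0.18×16.4) = 0.4396 K/W
R_cav   = 0.17/(0.0233×0.82×16.4) = 0.5425 K/W
1/R_core = 1/R_stud + 1/R_cav → R_core = 0.2428 K/W
R_outer = 0.014/(0.709×16.4) = 0.001204 K/W
R_total = 0.2482 K/W
Q = ΔT/R_total = 17/0.2482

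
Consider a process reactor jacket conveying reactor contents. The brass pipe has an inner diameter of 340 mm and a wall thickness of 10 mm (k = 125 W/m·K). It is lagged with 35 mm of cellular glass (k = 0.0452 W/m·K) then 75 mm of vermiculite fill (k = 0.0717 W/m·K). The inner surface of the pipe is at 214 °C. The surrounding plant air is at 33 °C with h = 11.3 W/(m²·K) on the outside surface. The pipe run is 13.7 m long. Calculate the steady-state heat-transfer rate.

For a radial system each layer contributes R = ln(r_out/r_in)/(2πkL); films add R = 1/(hA).
R_brass pipe wall = ln(180/170)/(2π×125×13.7) = 5.312×10^-6 K/W
R_cellular glass = ln(215/180)/(2π×0.0452×13.7) = 0.04567 K/W
R_vermiculite fill = ln(290/215)/(2π×0.0717×13.7) = 0.04848 K/W
R_outer film = 1/(h_o·2πr_oL) = 1/(11.3×2π×0.29×13.7) = 0.003545 K/W
R_total = 0.0977 K/W
Q = ΔT/R_total = 181/0.0977

Q ≈ 1850 W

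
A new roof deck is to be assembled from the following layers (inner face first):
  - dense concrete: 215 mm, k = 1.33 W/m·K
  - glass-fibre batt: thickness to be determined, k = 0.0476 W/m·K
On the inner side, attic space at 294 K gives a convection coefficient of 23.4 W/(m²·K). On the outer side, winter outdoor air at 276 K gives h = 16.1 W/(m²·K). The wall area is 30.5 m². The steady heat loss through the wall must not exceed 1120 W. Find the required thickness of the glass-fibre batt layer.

Using the resistance-network approach (series):
R_inner film = 1/(h_i·A) = 1/(23.4×30.5) = 0.001401 K/W
R_dense concrete = L/(kA) = 0.215/(1.33×30.5) = 0.0053 K/W
R_outer film = 1/(h_o·A) = 1/(16.1×30.5) = 0.002036 K/W
Sum of the known resistances R_other = 0.008738 K/W
Required total resistance R_tot = ΔT/Q_allow = 18/1120 = 0.01607 K/W
R_glass-fibre batt = R_tot − R_other = 0.007334 K/W
L = R·k·A = 0.007334×0.0476×30.5

L ≈ 10.6 mm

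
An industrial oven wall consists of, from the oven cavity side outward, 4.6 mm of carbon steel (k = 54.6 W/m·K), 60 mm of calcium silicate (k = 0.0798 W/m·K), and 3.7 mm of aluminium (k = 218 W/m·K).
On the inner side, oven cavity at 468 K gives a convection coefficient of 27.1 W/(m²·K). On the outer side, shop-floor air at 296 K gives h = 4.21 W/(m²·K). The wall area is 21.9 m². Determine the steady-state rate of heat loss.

Using the resistance-network approach (series):
R_inner film = 1/(h_i·A) = 1/(27.1×21.9) = 0.001685 K/W
R_carbon steel = L/(kA) = 0.0046/(54.6×21.9) = 3.847×10^-6 K/W
R_calcium silicate = L/(kA) = 0.06/(0.0798×21.9) = 0.03433 K/W
R_aluminium = L/(kA) = 0.0037/(218×21.9) = 7.75×10^-7 K/W
R_outer film = 1/(h_o·A) = 1/(4.21×21.9) = 0.01085 K/W
R_total = 0.04687 K/W
Q = ΔT / R_total = 172 / 0.04687

Q ≈ 3670 W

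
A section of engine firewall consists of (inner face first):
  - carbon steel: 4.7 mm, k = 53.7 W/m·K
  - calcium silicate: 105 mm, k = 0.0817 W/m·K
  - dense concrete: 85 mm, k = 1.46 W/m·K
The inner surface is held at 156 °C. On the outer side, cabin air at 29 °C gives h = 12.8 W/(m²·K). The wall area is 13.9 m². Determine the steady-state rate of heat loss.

Q ≈ 1240 W

Series thermal resistances:
R_carbon steel = L/(kA) = 0.0047/(53.7×13.9) = 6.297×10^-6 K/W
R_calcium silicate = L/(kA) = 0.105/(0.0817×13.9) = 0.09246 K/W
R_dense concrete = L/(kA) = 0.085/(1.46×13.9) = 0.004188 K/W
R_outer film = 1/(h_o·A) = 1/(12.8×13.9) = 0.005621 K/W
R_total = 0.1023 K/W
Q = ΔT / R_total = 127 / 0.1023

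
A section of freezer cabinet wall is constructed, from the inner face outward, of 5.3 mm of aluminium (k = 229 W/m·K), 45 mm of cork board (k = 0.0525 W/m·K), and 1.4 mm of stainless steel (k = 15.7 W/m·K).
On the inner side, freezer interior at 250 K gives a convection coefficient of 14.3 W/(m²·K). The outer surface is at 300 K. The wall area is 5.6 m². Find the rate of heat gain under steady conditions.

Q ≈ 302 W

Treating each layer as a thermal resistance in series:
R_inner film = 1/(h_i·A) = 1/(14.3×5.6) = 0.01249 K/W
R_aluminium = L/(kA) = 0.0053/(229×5.6) = 4.133×10^-6 K/W
R_cork board = L/(kA) = 0.045/(0.0525×5.6) = 0.1531 K/W
R_stainless steel = L/(kA) = 0.0014/(15.7×5.6) = 1.592×10^-5 K/W
R_total = 0.1656 K/W
Q = ΔT / R_total = 50 / 0.1656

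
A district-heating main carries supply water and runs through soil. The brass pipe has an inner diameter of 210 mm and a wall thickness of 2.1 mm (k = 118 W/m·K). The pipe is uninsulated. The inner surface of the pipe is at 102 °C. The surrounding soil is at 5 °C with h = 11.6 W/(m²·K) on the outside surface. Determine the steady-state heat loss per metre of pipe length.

q′ ≈ 757 W/m

Cylindrical conduction, so R = ln(r₂/r₁)/(2πkL) per layer, in series:
R_brass pipe wall = ln(107.1/105)/(2π×118×1) = 2.671×10^-5 K/W
R_outer film = 1/(h_o·2πr_oL) = 1/(11.6×2π×0.1071×1) = 0.1281 K/W
R_total = 0.1281 K/W
Q = ΔT/R_total = 97/0.1281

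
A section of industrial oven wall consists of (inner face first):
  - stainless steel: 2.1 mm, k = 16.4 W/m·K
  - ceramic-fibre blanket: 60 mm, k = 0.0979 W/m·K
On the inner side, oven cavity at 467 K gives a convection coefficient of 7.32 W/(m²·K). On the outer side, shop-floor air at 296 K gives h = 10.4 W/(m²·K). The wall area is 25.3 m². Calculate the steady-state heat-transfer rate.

Treating each layer as a thermal resistance in series:
R_inner film = 1/(h_i·A) = 1/(7.32×25.3) = 0.0054 K/W
R_stainless steel = L/(kA) = 0.0021/(16.4×25.3) = 5.061×10^-6 K/W
R_ceramic-fibre blanket = L/(kA) = 0.06/(0.0979×25.3) = 0.02422 K/W
R_outer film = 1/(h_o·A) = 1/(10.4×25.3) = 0.003801 K/W
R_total = 0.03343 K/W
Q = ΔT / R_total = 171 / 0.03343

Q ≈ 5120 W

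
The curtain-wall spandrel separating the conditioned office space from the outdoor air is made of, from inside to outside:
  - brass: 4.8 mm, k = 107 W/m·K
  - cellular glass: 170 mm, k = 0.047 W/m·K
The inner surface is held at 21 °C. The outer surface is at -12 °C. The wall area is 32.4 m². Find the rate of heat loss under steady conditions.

Series thermal resistances:
R_brass = L/(kA) = 0.0048/(107×32.4) = 1.385×10^-6 K/W
R_cellular glass = L/(kA) = 0.17/(0.047×32.4) = 0.1116 K/W
R_total = 0.1116 K/W
Q = ΔT / R_total = 33 / 0.1116

Q ≈ 296 W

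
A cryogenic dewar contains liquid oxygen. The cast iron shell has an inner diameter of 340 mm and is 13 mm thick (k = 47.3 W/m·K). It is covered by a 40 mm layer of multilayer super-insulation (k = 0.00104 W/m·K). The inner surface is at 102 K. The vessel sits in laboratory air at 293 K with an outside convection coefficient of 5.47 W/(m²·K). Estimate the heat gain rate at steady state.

Q ≈ 2.54 W

Radial (spherical) resistances in series:
R_cast iron shell = (1/0.17 − 1/0.183)/(4π×47.3) = 7.03×10^-4 K/W
R_multilayer super-insulation = (1/0.183 − 1/0.223)/(4π×0.00104) = 75 K/W
R_outer film = 1/(h·4πr_o²) = 1/(5.47×4π×0.223²) = 0.2925 K/W
R_total = 75.29 K/W
Q = ΔT/R_total = 191/75.29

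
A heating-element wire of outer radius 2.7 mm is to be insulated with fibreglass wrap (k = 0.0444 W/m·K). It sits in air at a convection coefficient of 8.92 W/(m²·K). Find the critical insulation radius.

r_cr ≈ 4.98 mm

For a cylinder r_cr = k/h = 0.0444/8.92
r_cr = 4.98 mm; since the bare radius (2.7 mm) is below r_cr, adding a thin layer of insulation will *increase* heat loss.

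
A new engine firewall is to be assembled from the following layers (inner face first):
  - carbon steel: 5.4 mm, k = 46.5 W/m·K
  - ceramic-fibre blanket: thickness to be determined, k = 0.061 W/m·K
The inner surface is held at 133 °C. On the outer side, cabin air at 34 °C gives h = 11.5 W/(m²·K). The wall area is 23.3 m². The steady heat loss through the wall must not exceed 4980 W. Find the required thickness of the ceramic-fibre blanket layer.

Using the resistance-network approach (series):
R_carbon steel = L/(kA) = 0.0054/(46.5×23.3) = 4.984×10^-6 K/W
R_outer film = 1/(h_o·A) = 1/(11.5×23.3) = 0.003732 K/W
Sum of the known resistances R_other = 0.003737 K/W
Required total resistance R_tot = ΔT/Q_allow = 99/4980 = 0.01988 K/W
R_ceramic-fibre blanket = R_tot − R_other = 0.01614 K/W
L = R·k·A = 0.01614×0.061×23.3

L ≈ 22.9 mm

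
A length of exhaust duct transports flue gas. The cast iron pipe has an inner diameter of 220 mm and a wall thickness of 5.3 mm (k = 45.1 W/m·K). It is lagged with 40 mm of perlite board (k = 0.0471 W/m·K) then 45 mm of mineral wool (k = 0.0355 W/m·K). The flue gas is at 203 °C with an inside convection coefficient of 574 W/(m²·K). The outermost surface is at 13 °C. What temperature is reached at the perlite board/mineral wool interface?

T ≈ 114 °C

Treating each annulus and film as a series resistance:
R_inner film = 1/(h_i·2πr₁L) = 1/(574×2π×0.11×1) = 0.002521 K/W
R_cast iron pipe wall = ln(115.3/110)/(2π×45.1×1) = 1.661×10^-4 K/W
R_perlite board = ln(155.3/115.3)/(2π×0.0471×1) = 1.006 K/W
R_mineral wool = ln(200.3/155.3)/(2π×0.0355×1) = 1.141 K/W
R_total = 2.15 K/W
Q = ΔT/R_total = 190/2.15
Q = 88.4 W/m
T_interface = T_inner − Q·ΣR(inner→interface) = 203 − 88.4×1.009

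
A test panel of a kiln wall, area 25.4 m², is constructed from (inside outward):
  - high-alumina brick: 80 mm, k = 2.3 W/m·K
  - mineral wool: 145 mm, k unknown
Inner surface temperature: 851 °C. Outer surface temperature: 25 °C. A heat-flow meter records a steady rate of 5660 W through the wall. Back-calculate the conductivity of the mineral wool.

k ≈ 0.0395 W/(m·K)

Using the resistance-network approach (series):
R_high-alumina brick = L/(kA) = 0.08/(2.3×25.4) = 0.001369 K/W
Sum of known resistances R_other = 0.001369 K/W
Total R = ΔT/Q = 826/5660 = 0.1459 K/W
R_mineral wool = R_total − R_other = 0.1446 K/W
k = L/(R·A) = 0.145/(0.1446×25.4)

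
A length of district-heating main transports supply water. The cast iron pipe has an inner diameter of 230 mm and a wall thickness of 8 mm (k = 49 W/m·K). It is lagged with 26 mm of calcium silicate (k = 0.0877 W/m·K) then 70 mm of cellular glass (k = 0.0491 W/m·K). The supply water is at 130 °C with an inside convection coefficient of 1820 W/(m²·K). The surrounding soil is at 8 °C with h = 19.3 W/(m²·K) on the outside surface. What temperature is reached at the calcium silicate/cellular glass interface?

T ≈ 104 °C

Radial resistances (cylindrical: R_cond = ln(r_o/r_i)/(2πkL), R_conv = 1/(h·2πrL)):
R_inner film = 1/(h_i·2πr₁L) = 1/(1820×2π×0.115×1) = 7.604×10^-4 K/W
R_cast iron pipe wall = ln(123/115)/(2π×49×1) = 2.184×10^-4 K/W
R_calcium silicate = ln(149/123)/(2π×0.0877×1) = 0.348 K/W
R_cellular glass = ln(219/149)/(2π×0.0491×1) = 1.248 K/W
R_outer film = 1/(h_o·2πr_oL) = 1/(19.3×2π×0.219×1) = 0.03765 K/W
R_total = 1.635 K/W
Q = ΔT/R_total = 122/1.635
Q = 74.6 W/m
T_interface = T_inner − Q·ΣR(inner→interface) = 130 − 74.6×0.349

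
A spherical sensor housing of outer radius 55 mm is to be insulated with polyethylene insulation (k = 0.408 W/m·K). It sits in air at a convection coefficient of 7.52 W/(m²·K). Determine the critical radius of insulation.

r_cr ≈ 109 mm

For a sphere r_cr = 2k/h = 2×0.408/7.52
r_cr = 109 mm; since the bare radius (55 mm) is below r_cr, adding a thin layer of insulation will *increase* heat loss.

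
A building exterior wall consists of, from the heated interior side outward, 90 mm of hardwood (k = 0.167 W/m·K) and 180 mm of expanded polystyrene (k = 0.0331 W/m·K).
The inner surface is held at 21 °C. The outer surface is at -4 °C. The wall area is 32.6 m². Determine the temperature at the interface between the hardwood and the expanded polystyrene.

Model the wall as resistances in series:
R_hardwood = L/(kA) = 0.09/(0.167×32.6) = 0.01653 K/W
R_expanded polystyrene = L/(kA) = 0.18/(0.0331×32.6) = 0.1668 K/W
R_total = 0.1833 K/W;  Q = ΔT/R_total = 25/0.1833 = 136.4 W
T_interface = T_inner − Q·ΣR(inner→interface) = 21 − 136×0.01653

T ≈ 18.7 °C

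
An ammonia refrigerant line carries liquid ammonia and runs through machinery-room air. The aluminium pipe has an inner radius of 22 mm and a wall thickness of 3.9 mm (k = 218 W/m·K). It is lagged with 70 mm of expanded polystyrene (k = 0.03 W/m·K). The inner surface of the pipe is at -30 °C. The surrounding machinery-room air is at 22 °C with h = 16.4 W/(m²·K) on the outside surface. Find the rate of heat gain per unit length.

Treating each annulus and film as a series resistance:
R_aluminium pipe wall = ln(25.9/22)/(2π×218×1) = 1.191×10^-4 K/W
R_expanded polystyrene = ln(95.9/25.9)/(2π×0.03×1) = 6.945 K/W
R_outer film = 1/(h_o·2πr_oL) = 1/(16.4×2π×0.0959×1) = 0.1012 K/W
R_total = 7.046 K/W
Q = ΔT/R_total = 52/7.046

q′ ≈ 7.38 W/m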